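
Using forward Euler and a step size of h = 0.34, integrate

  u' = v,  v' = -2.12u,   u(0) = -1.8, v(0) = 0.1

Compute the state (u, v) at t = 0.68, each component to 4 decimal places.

-1.2909, 2.6704

Euler on (u,v): u_{n+1} = u_n + h·u', v_{n+1} = v_n + h·v'.
0.000000: (-1.800000, 0.100000); f=(0.100000, 3.816000) → (-1.766000, 1.397440)
0.340000: (-1.766000, 1.397440); f=(1.397440, 3.743920) → (-1.290870, 2.670373)
(u(0.68), v(0.68)) ≈ (-1.2909, 2.6704)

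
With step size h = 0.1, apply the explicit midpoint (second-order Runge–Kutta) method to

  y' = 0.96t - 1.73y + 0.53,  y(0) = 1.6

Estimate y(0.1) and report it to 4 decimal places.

1.4004

Midpoint: k1 = f(t_n, y_n); k2 = f(t_n + h/2, y_n + (h/2)·k1); y_{n+1} = y_n + h·k2.
t=0.000000, y=1.600000:
  k1 = f(0.000000, 1.600000) = -2.238000
  k2 = f(0.050000, 1.488100) = -1.996413
  y ← 1.600000 + 0.1·(-1.996413) = 1.400359
y(0.1) ≈ 1.4004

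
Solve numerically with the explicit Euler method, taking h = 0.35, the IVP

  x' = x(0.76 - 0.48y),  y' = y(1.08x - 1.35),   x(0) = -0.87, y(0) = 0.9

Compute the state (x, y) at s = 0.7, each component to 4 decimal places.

-1.1987, 0.0288

Euler on (x,y): x_{n+1} = x_n + h·x', y_{n+1} = y_n + h·y'.
0.000000: (-0.870000, 0.900000); f=(-0.285360, -2.060640) → (-0.969876, 0.178776)
0.350000: (-0.969876, 0.178776); f=(-0.653878, -0.428609) → (-1.198733, 0.028763)
(x(0.7), y(0.7)) ≈ (-1.1987, 0.0288)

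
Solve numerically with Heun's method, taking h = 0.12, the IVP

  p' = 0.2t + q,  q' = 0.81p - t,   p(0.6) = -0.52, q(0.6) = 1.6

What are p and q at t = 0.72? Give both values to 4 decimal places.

-0.3195, 1.4803

Heun on (p,q): k1 = f(t_n, state_n); k2 = f(t_n + h, state_n + h·k1); state_{n+1} = state_n + (h/2)·(k1 + k2).
0.600000: (-0.520000, 1.600000)
  k1 = (1.720000, -1.021200)
  predictor → (-0.313600, 1.477456)
  k2 = (1.621456, -0.974016)
  → (-0.319513, 1.480287)
(p(0.72), q(0.72)) ≈ (-0.3195, 1.4803)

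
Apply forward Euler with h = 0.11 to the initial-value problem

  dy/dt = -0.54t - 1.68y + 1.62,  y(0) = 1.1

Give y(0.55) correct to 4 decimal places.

Euler: y_{n+1} = y_n + h·f(t_n, y_n).
t=0.000000, y=1.100000: f=-0.228000 → y ← 1.100000 + 0.11·(-0.228000) = 1.074920
t=0.110000, y=1.074920: f=-0.245266 → y ← 1.074920 + 0.11·(-0.245266) = 1.047941
t=0.220000, y=1.047941: f=-0.259341 → y ← 1.047941 + 0.11·(-0.259341) = 1.019413
t=0.330000, y=1.019413: f=-0.270814 → y ← 1.019413 + 0.11·(-0.270814) = 0.989624
t=0.440000, y=0.989624: f=-0.280168 → y ← 0.989624 + 0.11·(-0.280168) = 0.958805
y(0.55) ≈ 0.9588

0.9588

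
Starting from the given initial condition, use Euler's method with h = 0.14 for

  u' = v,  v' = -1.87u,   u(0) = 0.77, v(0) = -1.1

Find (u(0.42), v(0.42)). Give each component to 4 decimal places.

0.2290, -1.5764

Euler on (u,v): u_{n+1} = u_n + h·u', v_{n+1} = v_n + h·v'.
0.000000: (0.770000, -1.100000); f=(-1.100000, -1.439900) → (0.616000, -1.301586)
0.140000: (0.616000, -1.301586); f=(-1.301586, -1.151920) → (0.433778, -1.462855)
0.280000: (0.433778, -1.462855); f=(-1.462855, -0.811165) → (0.228978, -1.576418)
(u(0.42), v(0.42)) ≈ (0.2290, -1.5764)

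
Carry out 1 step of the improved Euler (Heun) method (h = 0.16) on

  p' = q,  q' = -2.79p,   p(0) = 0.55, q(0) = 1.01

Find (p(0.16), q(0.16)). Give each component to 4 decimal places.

Heun on (p,q): k1 = f(t_n, state_n); k2 = f(t_n + h, state_n + h·k1); state_{n+1} = state_n + (h/2)·(k1 + k2).
0.000000: (0.550000, 1.010000)
  k1 = (1.010000, -1.534500)
  predictor → (0.711600, 0.764480)
  k2 = (0.764480, -1.985364)
  → (0.691958, 0.728411)
(p(0.16), q(0.16)) ≈ (0.6920, 0.7284)

0.6920, 0.7284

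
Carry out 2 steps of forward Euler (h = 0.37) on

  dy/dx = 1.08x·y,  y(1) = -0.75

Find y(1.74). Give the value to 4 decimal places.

Euler: y_{n+1} = y_n + h·f(x_n, y_n).
x=1.000000, y=-0.750000: f=-0.810000 → y ← -0.750000 + 0.37·(-0.810000) = -1.049700
x=1.370000, y=-1.049700: f=-1.553136 → y ← -1.049700 + 0.37·(-1.553136) = -1.624360
y(1.74) ≈ -1.6244

-1.6244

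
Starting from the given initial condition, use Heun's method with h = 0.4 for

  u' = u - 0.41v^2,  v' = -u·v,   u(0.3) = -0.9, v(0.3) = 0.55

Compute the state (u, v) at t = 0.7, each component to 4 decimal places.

-1.4126, 0.8449

Heun on (u,v): k1 = f(t_n, state_n); k2 = f(t_n + h, state_n + h·k1); state_{n+1} = state_n + (h/2)·(k1 + k2).
0.300000: (-0.900000, 0.550000)
  k1 = (-1.024025, 0.495000)
  predictor → (-1.309610, 0.748000)
  k2 = (-1.539007, 0.979588)
  → (-1.412606, 0.844918)
(u(0.7), v(0.7)) ≈ (-1.4126, 0.8449)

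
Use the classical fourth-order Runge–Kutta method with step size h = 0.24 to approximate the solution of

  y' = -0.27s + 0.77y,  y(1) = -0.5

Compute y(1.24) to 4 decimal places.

-0.6809

RK4: k1 = f(s_n, y_n); k2 = f(s_n + h/2, y_n + (h/2)·k1); k3 = f(s_n + h/2, y_n + (h/2)·k2); k4 = f(s_n + h, y_n + h·k3); y_{n+1} = y_n + (h/6)·(k1 + 2k2 + 2k3 + k4).
s=1.000000, y=-0.500000:
  k1 = f(1.000000, -0.500000) = -0.655000
  k2 = f(1.120000, -0.578600) = -0.747922
  k3 = f(1.120000, -0.589751) = -0.756508
  k4 = f(1.240000, -0.681562) = -0.859603
  y ← -0.500000 + (0.24/6)·(k1 + 2k2 + 2k3 + k4) = -0.680939
y(1.24) ≈ -0.6809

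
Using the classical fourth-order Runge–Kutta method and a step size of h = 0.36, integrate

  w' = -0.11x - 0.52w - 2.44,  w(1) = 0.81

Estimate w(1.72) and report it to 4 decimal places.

RK4: k1 = f(x_n, w_n); k2 = f(x_n + h/2, w_n + (h/2)·k1); k3 = f(x_n + h/2, w_n + (h/2)·k2); k4 = f(x_n + h, w_n + h·k3); w_{n+1} = w_n + (h/6)·(k1 + 2k2 + 2k3 + k4).
x=1.000000, w=0.810000:
  k1 = f(1.000000, 0.810000) = -2.971200
  k2 = f(1.180000, 0.275184) = -2.712896
  k3 = f(1.180000, 0.321679) = -2.737073
  k4 = f(1.360000, -0.175346) = -2.498420
  w ← 0.810000 + (0.36/6)·(k1 + 2k2 + 2k3 + k4) = -0.172173
x=1.360000, w=-0.172173:
  k1 = f(1.360000, -0.172173) = -2.500070
  k2 = f(1.540000, -0.622186) = -2.285863
  k3 = f(1.540000, -0.583629) = -2.305913
  k4 = f(1.720000, -1.002302) = -2.108003
  w ← -0.172173 + (0.36/6)·(k1 + 2k2 + 2k3 + k4) = -0.999671
w(1.72) ≈ -0.9997

-0.9997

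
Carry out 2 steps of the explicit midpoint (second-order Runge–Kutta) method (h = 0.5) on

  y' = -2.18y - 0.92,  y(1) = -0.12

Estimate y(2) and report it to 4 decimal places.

-0.3453

Midpoint: k1 = f(t_n, y_n); k2 = f(t_n + h/2, y_n + (h/2)·k1); y_{n+1} = y_n + h·k2.
t=1.000000, y=-0.120000:
  k1 = f(1.000000, -0.120000) = -0.658400
  k2 = f(1.250000, -0.284600) = -0.299572
  y ← -0.120000 + 0.5·(-0.299572) = -0.269786
t=1.500000, y=-0.269786:
  k1 = f(1.500000, -0.269786) = -0.331867
  k2 = f(1.750000, -0.352753) = -0.150999
  y ← -0.269786 + 0.5·(-0.150999) = -0.345286
y(2) ≈ -0.3453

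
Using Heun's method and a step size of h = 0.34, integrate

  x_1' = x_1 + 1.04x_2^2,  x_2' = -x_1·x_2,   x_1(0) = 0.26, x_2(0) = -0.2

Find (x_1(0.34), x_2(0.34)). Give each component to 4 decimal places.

0.3788, -0.1799

Heun on (x_1,x_2): k1 = f(t_n, state_n); k2 = f(t_n + h, state_n + h·k1); state_{n+1} = state_n + (h/2)·(k1 + k2).
0.000000: (0.260000, -0.200000)
  k1 = (0.301600, 0.052000)
  predictor → (0.362544, -0.182320)
  k2 = (0.397114, 0.066099)
  → (0.378781, -0.179923)
(x_1(0.34), x_2(0.34)) ≈ (0.3788, -0.1799)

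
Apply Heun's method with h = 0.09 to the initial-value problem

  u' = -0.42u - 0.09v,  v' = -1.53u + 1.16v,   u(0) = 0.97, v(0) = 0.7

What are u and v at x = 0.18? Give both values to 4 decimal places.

0.8894, 0.5777

Heun on (u,v): k1 = f(x_n, state_n); k2 = f(x_n + h, state_n + h·k1); state_{n+1} = state_n + (h/2)·(k1 + k2).
0.000000: (0.970000, 0.700000)
  k1 = (-0.470400, -0.672100)
  predictor → (0.927664, 0.639511)
  k2 = (-0.447175, -0.677493)
  → (0.928709, 0.639268)
0.090000: (0.928709, 0.639268)
  k1 = (-0.447592, -0.679374)
  predictor → (0.888426, 0.578125)
  k2 = (-0.425170, -0.688667)
  → (0.889435, 0.577706)
(u(0.18), v(0.18)) ≈ (0.8894, 0.5777)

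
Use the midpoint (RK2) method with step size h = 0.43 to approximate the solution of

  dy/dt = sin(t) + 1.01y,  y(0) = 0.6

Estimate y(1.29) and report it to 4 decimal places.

Midpoint: k1 = f(t_n, y_n); k2 = f(t_n + h/2, y_n + (h/2)·k1); y_{n+1} = y_n + h·k2.
t=0.000000, y=0.600000:
  k1 = f(0.000000, 0.600000) = 0.606000
  k2 = f(0.215000, 0.730290) = 0.950940
  y ← 0.600000 + 0.43·0.950940 = 1.008904
t=0.430000, y=1.008904:
  k1 = f(0.430000, 1.008904) = 1.435864
  k2 = f(0.645000, 1.317615) = 1.931990
  y ← 1.008904 + 0.43·1.931990 = 1.839660
t=0.860000, y=1.839660:
  k1 = f(0.860000, 1.839660) = 2.615899
  k2 = f(1.075000, 2.402078) = 3.305689
  y ← 1.839660 + 0.43·3.305689 = 3.261106
y(1.29) ≈ 3.2611

3.2611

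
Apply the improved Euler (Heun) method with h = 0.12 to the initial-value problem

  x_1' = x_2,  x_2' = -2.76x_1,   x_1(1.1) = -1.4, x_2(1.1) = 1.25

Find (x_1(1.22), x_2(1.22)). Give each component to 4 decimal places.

Heun on (x_1,x_2): k1 = f(x_n, state_n); k2 = f(x_n + h, state_n + h·k1); state_{n+1} = state_n + (h/2)·(k1 + k2).
1.100000: (-1.400000, 1.250000)
  k1 = (1.250000, 3.864000)
  predictor → (-1.250000, 1.713680)
  k2 = (1.713680, 3.450000)
  → (-1.222179, 1.688840)
(x_1(1.22), x_2(1.22)) ≈ (-1.2222, 1.6888)

-1.2222, 1.6888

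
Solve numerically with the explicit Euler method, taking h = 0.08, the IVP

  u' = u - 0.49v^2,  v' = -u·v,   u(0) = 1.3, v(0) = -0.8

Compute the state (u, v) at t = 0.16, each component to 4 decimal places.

1.4691, -0.6377

Euler on (u,v): u_{n+1} = u_n + h·u', v_{n+1} = v_n + h·v'.
0.000000: (1.300000, -0.800000); f=(0.986400, 1.040000) → (1.378912, -0.716800)
0.080000: (1.378912, -0.716800); f=(1.127149, 0.988404) → (1.469084, -0.637728)
(u(0.16), v(0.16)) ≈ (1.4691, -0.6377)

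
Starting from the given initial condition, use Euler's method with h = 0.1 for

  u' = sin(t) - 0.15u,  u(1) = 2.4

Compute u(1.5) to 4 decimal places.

Euler: u_{n+1} = u_n + h·f(t_n, u_n).
t=1.000000, u=2.400000: f=0.481471 → u ← 2.400000 + 0.1·0.481471 = 2.448147
t=1.100000, u=2.448147: f=0.523985 → u ← 2.448147 + 0.1·0.523985 = 2.500546
t=1.200000, u=2.500546: f=0.556957 → u ← 2.500546 + 0.1·0.556957 = 2.556241
t=1.300000, u=2.556241: f=0.580122 → u ← 2.556241 + 0.1·0.580122 = 2.614254
t=1.400000, u=2.614254: f=0.593312 → u ← 2.614254 + 0.1·0.593312 = 2.673585
u(1.5) ≈ 2.6736

2.6736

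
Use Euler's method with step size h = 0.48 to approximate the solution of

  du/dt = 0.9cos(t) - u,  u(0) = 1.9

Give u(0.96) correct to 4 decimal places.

1.1216

Euler: u_{n+1} = u_n + h·f(t_n, u_n).
t=0.000000, u=1.900000: f=-1.000000 → u ← 1.900000 + 0.48·(-1.000000) = 1.420000
t=0.480000, u=1.420000: f=-0.621705 → u ← 1.420000 + 0.48·(-0.621705) = 1.121582
u(0.96) ≈ 1.1216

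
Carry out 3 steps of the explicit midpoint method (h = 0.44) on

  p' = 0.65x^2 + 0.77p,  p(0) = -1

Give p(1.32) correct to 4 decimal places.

Midpoint: k1 = f(x_n, p_n); k2 = f(x_n + h/2, p_n + (h/2)·k1); p_{n+1} = p_n + h·k2.
x=0.000000, p=-1.000000:
  k1 = f(0.000000, -1.000000) = -0.770000
  k2 = f(0.220000, -1.169400) = -0.868978
  p ← -1.000000 + 0.44·(-0.868978) = -1.382350
x=0.440000, p=-1.382350:
  k1 = f(0.440000, -1.382350) = -0.938570
  k2 = f(0.660000, -1.588836) = -0.940263
  p ← -1.382350 + 0.44·(-0.940263) = -1.796066
x=0.880000, p=-1.796066:
  k1 = f(0.880000, -1.796066) = -0.879611
  k2 = f(1.100000, -1.989581) = -0.745477
  p ← -1.796066 + 0.44·(-0.745477) = -2.124076
p(1.32) ≈ -2.1241

-2.1241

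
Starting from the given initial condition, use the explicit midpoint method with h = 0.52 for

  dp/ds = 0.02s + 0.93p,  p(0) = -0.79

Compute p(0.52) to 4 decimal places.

Midpoint: k1 = f(s_n, p_n); k2 = f(s_n + h/2, p_n + (h/2)·k1); p_{n+1} = p_n + h·k2.
s=0.000000, p=-0.790000:
  k1 = f(0.000000, -0.790000) = -0.734700
  k2 = f(0.260000, -0.981022) = -0.907150
  p ← -0.790000 + 0.52·(-0.907150) = -1.261718
p(0.52) ≈ -1.2617

-1.2617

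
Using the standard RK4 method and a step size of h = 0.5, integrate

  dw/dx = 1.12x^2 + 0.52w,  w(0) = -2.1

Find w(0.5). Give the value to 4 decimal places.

RK4: k1 = f(x_n, w_n); k2 = f(x_n + h/2, w_n + (h/2)·k1); k3 = f(x_n + h/2, w_n + (h/2)·k2); k4 = f(x_n + h, w_n + h·k3); w_{n+1} = w_n + (h/6)·(k1 + 2k2 + 2k3 + k4).
x=0.000000, w=-2.100000:
  k1 = f(0.000000, -2.100000) = -1.092000
  k2 = f(0.250000, -2.373000) = -1.163960
  k3 = f(0.250000, -2.390990) = -1.173315
  k4 = f(0.500000, -2.686657) = -1.117062
  w ← -2.100000 + (0.5/6)·(k1 + 2k2 + 2k3 + k4) = -2.673634
w(0.5) ≈ -2.6736

-2.6736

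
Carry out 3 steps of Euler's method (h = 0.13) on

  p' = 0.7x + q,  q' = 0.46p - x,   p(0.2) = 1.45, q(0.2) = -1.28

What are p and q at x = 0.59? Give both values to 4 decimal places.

1.0612, -1.1740

Euler on (p,q): p_{n+1} = p_n + h·p', q_{n+1} = q_n + h·q'.
0.200000: (1.450000, -1.280000); f=(-1.140000, 0.467000) → (1.301800, -1.219290)
0.330000: (1.301800, -1.219290); f=(-0.988290, 0.268828) → (1.173322, -1.184342)
0.460000: (1.173322, -1.184342); f=(-0.862342, 0.079728) → (1.061218, -1.173978)
(p(0.59), q(0.59)) ≈ (1.0612, -1.1740)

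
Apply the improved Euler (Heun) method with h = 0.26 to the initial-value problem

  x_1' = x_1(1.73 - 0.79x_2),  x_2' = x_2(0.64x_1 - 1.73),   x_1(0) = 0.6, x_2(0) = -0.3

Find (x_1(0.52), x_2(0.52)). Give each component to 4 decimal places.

Heun on (x_1,x_2): k1 = f(x_n, state_n); k2 = f(x_n + h, state_n + h·k1); state_{n+1} = state_n + (h/2)·(k1 + k2).
0.000000: (0.600000, -0.300000)
  k1 = (1.180200, 0.403800)
  predictor → (0.906852, -0.195012)
  k2 = (1.708563, 0.224189)
  → (0.975539, -0.218361)
0.260000: (0.975539, -0.218361)
  k1 = (1.855969, 0.241432)
  predictor → (1.458091, -0.155589)
  k2 = (2.701719, 0.123977)
  → (1.568039, -0.170858)
(x_1(0.52), x_2(0.52)) ≈ (1.5680, -0.1709)

1.5680, -0.1709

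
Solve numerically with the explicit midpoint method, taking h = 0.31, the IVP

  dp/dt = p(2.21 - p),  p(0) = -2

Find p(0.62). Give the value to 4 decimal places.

-136.9019

Midpoint: k1 = f(t_n, p_n); k2 = f(t_n + h/2, p_n + (h/2)·k1); p_{n+1} = p_n + h·k2.
t=0.000000, p=-2.000000:
  k1 = f(0.000000, -2.000000) = -8.420000
  k2 = f(0.155000, -3.305100) = -18.227957
  p ← -2.000000 + 0.31·(-18.227957) = -7.650667
t=0.310000, p=-7.650667:
  k1 = f(0.310000, -7.650667) = -75.440674
  k2 = f(0.465000, -19.343971) = -416.939395
  p ← -7.650667 + 0.31·(-416.939395) = -136.901879
p(0.62) ≈ -136.9019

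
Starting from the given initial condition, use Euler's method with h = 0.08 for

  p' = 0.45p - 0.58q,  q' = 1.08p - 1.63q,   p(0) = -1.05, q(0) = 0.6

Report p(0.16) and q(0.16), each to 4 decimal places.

-1.1758, 0.2784

Euler on (p,q): p_{n+1} = p_n + h·p', q_{n+1} = q_n + h·q'.
0.000000: (-1.050000, 0.600000); f=(-0.820500, -2.112000) → (-1.115640, 0.431040)
0.080000: (-1.115640, 0.431040); f=(-0.752041, -1.907486) → (-1.175803, 0.278441)
(p(0.16), q(0.16)) ≈ (-1.1758, 0.2784)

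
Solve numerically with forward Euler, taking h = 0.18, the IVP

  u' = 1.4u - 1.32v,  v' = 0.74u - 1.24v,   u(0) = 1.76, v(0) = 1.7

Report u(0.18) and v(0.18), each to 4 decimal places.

Euler on (u,v): u_{n+1} = u_n + h·u', v_{n+1} = v_n + h·v'.
0.000000: (1.760000, 1.700000); f=(0.220000, -0.805600) → (1.799600, 1.554992)
(u(0.18), v(0.18)) ≈ (1.7996, 1.5550)

1.7996, 1.5550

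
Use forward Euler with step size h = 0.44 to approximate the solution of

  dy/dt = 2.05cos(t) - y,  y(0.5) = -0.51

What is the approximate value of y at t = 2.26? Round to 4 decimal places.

0.1290

Euler: y_{n+1} = y_n + h·f(t_n, y_n).
t=0.500000, y=-0.510000: f=2.309044 → y ← -0.510000 + 0.44·2.309044 = 0.505979
t=0.940000, y=0.505979: f=0.703086 → y ← 0.505979 + 0.44·0.703086 = 0.815337
t=1.380000, y=0.815337: f=-0.426574 → y ← 0.815337 + 0.44·(-0.426574) = 0.627645
t=1.820000, y=0.627645: f=-1.133241 → y ← 0.627645 + 0.44·(-1.133241) = 0.129019
y(2.26) ≈ 0.1290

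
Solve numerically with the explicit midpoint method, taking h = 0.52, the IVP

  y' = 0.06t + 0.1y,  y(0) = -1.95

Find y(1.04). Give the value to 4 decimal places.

-2.1303

Midpoint: k1 = f(t_n, y_n); k2 = f(t_n + h/2, y_n + (h/2)·k1); y_{n+1} = y_n + h·k2.
t=0.000000, y=-1.950000:
  k1 = f(0.000000, -1.950000) = -0.195000
  k2 = f(0.260000, -2.000700) = -0.184470
  y ← -1.950000 + 0.52·(-0.184470) = -2.045924
t=0.520000, y=-2.045924:
  k1 = f(0.520000, -2.045924) = -0.173392
  k2 = f(0.780000, -2.091006) = -0.162301
  y ← -2.045924 + 0.52·(-0.162301) = -2.130321
y(1.04) ≈ -2.1303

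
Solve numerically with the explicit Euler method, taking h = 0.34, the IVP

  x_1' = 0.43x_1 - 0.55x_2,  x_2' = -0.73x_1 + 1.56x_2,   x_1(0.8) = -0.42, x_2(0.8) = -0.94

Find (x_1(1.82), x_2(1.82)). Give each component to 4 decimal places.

Euler on (x_1,x_2): x_1_{n+1} = x_1_n + h·x_1', x_2_{n+1} = x_2_n + h·x_2'.
0.800000: (-0.420000, -0.940000); f=(0.336400, -1.159800) → (-0.305624, -1.334332)
1.140000: (-0.305624, -1.334332); f=(0.602464, -1.858452) → (-0.100786, -1.966206)
1.480000: (-0.100786, -1.966206); f=(1.038075, -2.993707) → (0.252159, -2.984066)
(x_1(1.82), x_2(1.82)) ≈ (0.2522, -2.9841)

0.2522, -2.9841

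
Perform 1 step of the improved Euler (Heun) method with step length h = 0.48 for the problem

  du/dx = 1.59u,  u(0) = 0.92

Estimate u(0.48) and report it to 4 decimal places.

1.8901

Heun: k1 = f(x_n, u_n); k2 = f(x_n + h, u_n + h·k1); u_{n+1} = u_n + (h/2)·(k1 + k2).
x=0.000000, u=0.920000:
  k1 = f(0.000000, 0.920000) = 1.462800
  k2 = f(0.480000, 1.622144) = 2.579209
  u ← 0.920000 + (0.48/2)·(1.462800 + 2.579209) = 1.890082
u(0.48) ≈ 1.8901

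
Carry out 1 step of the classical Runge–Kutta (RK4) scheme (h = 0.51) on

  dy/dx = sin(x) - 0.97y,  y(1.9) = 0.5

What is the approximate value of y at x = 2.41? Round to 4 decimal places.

0.6320

RK4: k1 = f(x_n, y_n); k2 = f(x_n + h/2, y_n + (h/2)·k1); k3 = f(x_n + h/2, y_n + (h/2)·k2); k4 = f(x_n + h, y_n + h·k3); y_{n+1} = y_n + (h/6)·(k1 + 2k2 + 2k3 + k4).
x=1.900000, y=0.500000:
  k1 = f(1.900000, 0.500000) = 0.461300
  k2 = f(2.155000, 0.617632) = 0.235049
  k3 = f(2.155000, 0.559937) = 0.291012
  k4 = f(2.410000, 0.648416) = 0.039092
  y ← 0.500000 + (0.51/6)·(k1 + 2k2 + 2k3 + k4) = 0.631964
y(2.41) ≈ 0.6320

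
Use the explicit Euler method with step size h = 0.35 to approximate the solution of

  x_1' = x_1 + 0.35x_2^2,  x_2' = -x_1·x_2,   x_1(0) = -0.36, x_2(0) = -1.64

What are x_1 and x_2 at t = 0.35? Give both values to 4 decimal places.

-0.1565, -1.8466

Euler on (x_1,x_2): x_1_{n+1} = x_1_n + h·x_1', x_2_{n+1} = x_2_n + h·x_2'.
0.000000: (-0.360000, -1.640000); f=(0.581360, -0.590400) → (-0.156524, -1.846640)
(x_1(0.35), x_2(0.35)) ≈ (-0.1565, -1.8466)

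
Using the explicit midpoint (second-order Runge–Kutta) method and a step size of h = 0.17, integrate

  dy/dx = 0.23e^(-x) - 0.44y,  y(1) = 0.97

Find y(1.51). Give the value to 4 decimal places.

Midpoint: k1 = f(x_n, y_n); k2 = f(x_n + h/2, y_n + (h/2)·k1); y_{n+1} = y_n + h·k2.
x=1.000000, y=0.970000:
  k1 = f(1.000000, 0.970000) = -0.342188
  k2 = f(1.085000, 0.940914) = -0.336285
  y ← 0.970000 + 0.17·(-0.336285) = 0.912832
x=1.170000, y=0.912832:
  k1 = f(1.170000, 0.912832) = -0.330262
  k2 = f(1.255000, 0.884759) = -0.323727
  y ← 0.912832 + 0.17·(-0.323727) = 0.857798
x=1.340000, y=0.857798:
  k1 = f(1.340000, 0.857798) = -0.317207
  k2 = f(1.425000, 0.830835) = -0.310251
  y ← 0.857798 + 0.17·(-0.310251) = 0.805055
y(1.51) ≈ 0.8051

0.8051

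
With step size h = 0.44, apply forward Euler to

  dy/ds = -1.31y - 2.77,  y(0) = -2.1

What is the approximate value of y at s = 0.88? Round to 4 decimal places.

-2.1119

Euler: y_{n+1} = y_n + h·f(s_n, y_n).
s=0.000000, y=-2.100000: f=-0.019000 → y ← -2.100000 + 0.44·(-0.019000) = -2.108360
s=0.440000, y=-2.108360: f=-0.008048 → y ← -2.108360 + 0.44·(-0.008048) = -2.111901
y(0.88) ≈ -2.1119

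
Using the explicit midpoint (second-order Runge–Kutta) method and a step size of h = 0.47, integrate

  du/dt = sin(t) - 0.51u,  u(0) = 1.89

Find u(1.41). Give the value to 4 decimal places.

Midpoint: k1 = f(t_n, u_n); k2 = f(t_n + h/2, u_n + (h/2)·k1); u_{n+1} = u_n + h·k2.
t=0.000000, u=1.890000:
  k1 = f(0.000000, 1.890000) = -0.963900
  k2 = f(0.235000, 1.663483) = -0.615534
  u ← 1.890000 + 0.47·(-0.615534) = 1.600699
t=0.470000, u=1.600699:
  k1 = f(0.470000, 1.600699) = -0.363470
  k2 = f(0.705000, 1.515284) = -0.124761
  u ← 1.600699 + 0.47·(-0.124761) = 1.542062
t=0.940000, u=1.542062:
  k1 = f(0.940000, 1.542062) = 0.021107
  k2 = f(1.175000, 1.547022) = 0.133709
  u ← 1.542062 + 0.47·0.133709 = 1.604905
u(1.41) ≈ 1.6049

1.6049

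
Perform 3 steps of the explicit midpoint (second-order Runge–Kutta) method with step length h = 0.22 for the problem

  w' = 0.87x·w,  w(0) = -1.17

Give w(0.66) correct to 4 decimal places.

Midpoint: k1 = f(x_n, w_n); k2 = f(x_n + h/2, w_n + (h/2)·k1); w_{n+1} = w_n + h·k2.
x=0.000000, w=-1.170000:
  k1 = f(0.000000, -1.170000) = 0.000000
  k2 = f(0.110000, -1.170000) = -0.111969
  w ← -1.170000 + 0.22·(-0.111969) = -1.194633
x=0.220000, w=-1.194633:
  k1 = f(0.220000, -1.194633) = -0.228653
  k2 = f(0.330000, -1.219785) = -0.350200
  w ← -1.194633 + 0.22·(-0.350200) = -1.271677
x=0.440000, w=-1.271677:
  k1 = f(0.440000, -1.271677) = -0.486798
  k2 = f(0.550000, -1.325225) = -0.634120
  w ← -1.271677 + 0.22·(-0.634120) = -1.411184
w(0.66) ≈ -1.4112

-1.4112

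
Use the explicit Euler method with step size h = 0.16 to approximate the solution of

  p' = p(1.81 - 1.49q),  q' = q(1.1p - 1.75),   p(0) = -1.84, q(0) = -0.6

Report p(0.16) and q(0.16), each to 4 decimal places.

-2.6361, -0.2377

Euler on (p,q): p_{n+1} = p_n + h·p', q_{n+1} = q_n + h·q'.
0.000000: (-1.840000, -0.600000); f=(-4.975360, 2.264400) → (-2.636058, -0.237696)
(p(0.16), q(0.16)) ≈ (-2.6361, -0.2377)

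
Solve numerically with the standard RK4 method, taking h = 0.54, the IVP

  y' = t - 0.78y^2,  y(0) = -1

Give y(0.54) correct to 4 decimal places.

RK4: k1 = f(t_n, y_n); k2 = f(t_n + h/2, y_n + (h/2)·k1); k3 = f(t_n + h/2, y_n + (h/2)·k2); k4 = f(t_n + h, y_n + h·k3); y_{n+1} = y_n + (h/6)·(k1 + 2k2 + 2k3 + k4).
t=0.000000, y=-1.000000:
  k1 = f(0.000000, -1.000000) = -0.780000
  k2 = f(0.270000, -1.210600) = -0.873131
  k3 = f(0.270000, -1.235745) = -0.921112
  k4 = f(0.540000, -1.497400) = -1.208922
  y ← -1.000000 + (0.54/6)·(k1 + 2k2 + 2k3 + k4) = -1.501967
y(0.54) ≈ -1.5020

-1.5020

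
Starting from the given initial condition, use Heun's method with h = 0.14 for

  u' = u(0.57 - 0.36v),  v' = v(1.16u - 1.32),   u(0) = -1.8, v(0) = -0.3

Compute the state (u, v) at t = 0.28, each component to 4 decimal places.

Heun on (u,v): k1 = f(t_n, state_n); k2 = f(t_n + h, state_n + h·k1); state_{n+1} = state_n + (h/2)·(k1 + k2).
0.000000: (-1.800000, -0.300000)
  k1 = (-1.220400, 1.022400)
  predictor → (-1.970856, -0.156864)
  k2 = (-1.234684, 0.565682)
  → (-1.971856, -0.188834)
0.140000: (-1.971856, -0.188834)
  k1 = (-1.258005, 0.681192)
  predictor → (-2.147977, -0.093467)
  k2 = (-1.296622, 0.356265)
  → (-2.150680, -0.116212)
(u(0.28), v(0.28)) ≈ (-2.1507, -0.1162)

-2.1507, -0.1162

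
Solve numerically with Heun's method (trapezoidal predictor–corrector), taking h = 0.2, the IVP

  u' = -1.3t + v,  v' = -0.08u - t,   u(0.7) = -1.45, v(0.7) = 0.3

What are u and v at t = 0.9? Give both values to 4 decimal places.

Heun on (u,v): k1 = f(t_n, state_n); k2 = f(t_n + h, state_n + h·k1); state_{n+1} = state_n + (h/2)·(k1 + k2).
0.700000: (-1.450000, 0.300000)
  k1 = (-0.610000, -0.584000)
  predictor → (-1.572000, 0.183200)
  k2 = (-0.986800, -0.774240)
  → (-1.609680, 0.164176)
(u(0.9), v(0.9)) ≈ (-1.6097, 0.1642)

-1.6097, 0.1642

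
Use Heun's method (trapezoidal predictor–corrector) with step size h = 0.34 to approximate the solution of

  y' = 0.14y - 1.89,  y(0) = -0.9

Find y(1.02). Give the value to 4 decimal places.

-3.1095

Heun: k1 = f(t_n, y_n); k2 = f(t_n + h, y_n + h·k1); y_{n+1} = y_n + (h/2)·(k1 + k2).
t=0.000000, y=-0.900000:
  k1 = f(0.000000, -0.900000) = -2.016000
  k2 = f(0.340000, -1.585440) = -2.111962
  y ← -0.900000 + (0.34/2)·(-2.016000 + (-2.111962)) = -1.601753
t=0.340000, y=-1.601753:
  k1 = f(0.340000, -1.601753) = -2.114245
  k2 = f(0.680000, -2.320597) = -2.214884
  y ← -1.601753 + (0.34/2)·(-2.114245 + (-2.214884)) = -2.337705
t=0.680000, y=-2.337705:
  k1 = f(0.680000, -2.337705) = -2.217279
  k2 = f(1.020000, -3.091580) = -2.322821
  y ← -2.337705 + (0.34/2)·(-2.217279 + (-2.322821)) = -3.109522
y(1.02) ≈ -3.1095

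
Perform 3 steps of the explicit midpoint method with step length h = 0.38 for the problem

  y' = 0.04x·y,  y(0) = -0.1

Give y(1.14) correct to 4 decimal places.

Midpoint: k1 = f(x_n, y_n); k2 = f(x_n + h/2, y_n + (h/2)·k1); y_{n+1} = y_n + h·k2.
x=0.000000, y=-0.100000:
  k1 = f(0.000000, -0.100000) = 0.000000
  k2 = f(0.190000, -0.100000) = -0.000760
  y ← -0.100000 + 0.38·(-0.000760) = -0.100289
x=0.380000, y=-0.100289:
  k1 = f(0.380000, -0.100289) = -0.001524
  k2 = f(0.570000, -0.100578) = -0.002293
  y ← -0.100289 + 0.38·(-0.002293) = -0.101160
x=0.760000, y=-0.101160:
  k1 = f(0.760000, -0.101160) = -0.003075
  k2 = f(0.950000, -0.101745) = -0.003866
  y ← -0.101160 + 0.38·(-0.003866) = -0.102629
y(1.14) ≈ -0.1026

-0.1026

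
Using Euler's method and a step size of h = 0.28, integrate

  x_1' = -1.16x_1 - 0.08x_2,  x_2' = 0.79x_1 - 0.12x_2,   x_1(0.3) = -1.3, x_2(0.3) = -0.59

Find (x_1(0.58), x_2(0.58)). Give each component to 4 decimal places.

-0.8645, -0.8577

Euler on (x_1,x_2): x_1_{n+1} = x_1_n + h·x_1', x_2_{n+1} = x_2_n + h·x_2'.
0.300000: (-1.300000, -0.590000); f=(1.555200, -0.956200) → (-0.864544, -0.857736)
(x_1(0.58), x_2(0.58)) ≈ (-0.8645, -0.8577)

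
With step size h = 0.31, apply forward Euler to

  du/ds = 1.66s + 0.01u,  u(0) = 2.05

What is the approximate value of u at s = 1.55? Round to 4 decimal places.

Euler: u_{n+1} = u_n + h·f(s_n, u_n).
s=0.000000, u=2.050000: f=0.020500 → u ← 2.050000 + 0.31·0.020500 = 2.056355
s=0.310000, u=2.056355: f=0.535164 → u ← 2.056355 + 0.31·0.535164 = 2.222256
s=0.620000, u=2.222256: f=1.051423 → u ← 2.222256 + 0.31·1.051423 = 2.548197
s=0.930000, u=2.548197: f=1.569282 → u ← 2.548197 + 0.31·1.569282 = 3.034674
s=1.240000, u=3.034674: f=2.088747 → u ← 3.034674 + 0.31·2.088747 = 3.682186
u(1.55) ≈ 3.6822

3.6822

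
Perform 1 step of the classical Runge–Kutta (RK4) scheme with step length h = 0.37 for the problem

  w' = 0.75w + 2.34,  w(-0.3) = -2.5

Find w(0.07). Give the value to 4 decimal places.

-2.3017

RK4: k1 = f(x_n, w_n); k2 = f(x_n + h/2, w_n + (h/2)·k1); k3 = f(x_n + h/2, w_n + (h/2)·k2); k4 = f(x_n + h, w_n + h·k3); w_{n+1} = w_n + (h/6)·(k1 + 2k2 + 2k3 + k4).
x=-0.300000, w=-2.500000:
  k1 = f(-0.300000, -2.500000) = 0.465000
  k2 = f(-0.115000, -2.413975) = 0.529519
  k3 = f(-0.115000, -2.402039) = 0.538471
  k4 = f(0.070000, -2.300766) = 0.614426
  w ← -2.500000 + (0.37/6)·(k1 + 2k2 + 2k3 + k4) = -2.301717
w(0.07) ≈ -2.3017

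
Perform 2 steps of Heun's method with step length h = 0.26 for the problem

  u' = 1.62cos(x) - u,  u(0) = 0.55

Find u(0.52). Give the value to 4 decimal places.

0.9408

Heun: k1 = f(x_n, u_n); k2 = f(x_n + h, u_n + h·k1); u_{n+1} = u_n + (h/2)·(k1 + k2).
x=0.000000, u=0.550000:
  k1 = f(0.000000, 0.550000) = 1.070000
  k2 = f(0.260000, 0.828200) = 0.737352
  u ← 0.550000 + (0.26/2)·(1.070000 + 0.737352) = 0.784956
x=0.260000, u=0.784956:
  k1 = f(0.260000, 0.784956) = 0.780596
  k2 = f(0.520000, 0.987911) = 0.417956
  u ← 0.784956 + (0.26/2)·(0.780596 + 0.417956) = 0.940768
u(0.52) ≈ 0.9408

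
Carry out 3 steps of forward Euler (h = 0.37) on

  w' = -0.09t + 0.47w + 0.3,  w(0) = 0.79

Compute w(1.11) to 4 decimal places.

1.6331

Euler: w_{n+1} = w_n + h·f(t_n, w_n).
t=0.000000, w=0.790000: f=0.671300 → w ← 0.790000 + 0.37·0.671300 = 1.038381
t=0.370000, w=1.038381: f=0.754739 → w ← 1.038381 + 0.37·0.754739 = 1.317634
t=0.740000, w=1.317634: f=0.852688 → w ← 1.317634 + 0.37·0.852688 = 1.633129
w(1.11) ≈ 1.6331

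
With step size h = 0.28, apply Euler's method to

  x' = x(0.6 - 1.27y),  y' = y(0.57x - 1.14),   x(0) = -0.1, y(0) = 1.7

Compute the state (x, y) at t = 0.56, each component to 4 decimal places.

Euler on (x,y): x_{n+1} = x_n + h·x', y_{n+1} = y_n + h·y'.
0.000000: (-0.100000, 1.700000); f=(0.155900, -2.034900) → (-0.056348, 1.130228)
0.280000: (-0.056348, 1.130228); f=(0.047073, -1.324761) → (-0.043168, 0.759295)
(x(0.56), y(0.56)) ≈ (-0.0432, 0.7593)

-0.0432, 0.7593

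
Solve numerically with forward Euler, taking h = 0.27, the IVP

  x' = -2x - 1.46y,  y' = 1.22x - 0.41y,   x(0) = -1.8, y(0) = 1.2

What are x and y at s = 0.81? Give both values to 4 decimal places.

Euler on (x,y): x_{n+1} = x_n + h·x', y_{n+1} = y_n + h·y'.
0.000000: (-1.800000, 1.200000); f=(1.848000, -2.688000) → (-1.301040, 0.474240)
0.270000: (-1.301040, 0.474240); f=(1.909690, -1.781707) → (-0.785424, -0.006821)
0.540000: (-0.785424, -0.006821); f=(1.580806, -0.955420) → (-0.358606, -0.264784)
(x(0.81), y(0.81)) ≈ (-0.3586, -0.2648)

-0.3586, -0.2648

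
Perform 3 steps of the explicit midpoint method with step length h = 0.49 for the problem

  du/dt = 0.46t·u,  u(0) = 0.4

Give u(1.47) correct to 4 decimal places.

0.6479

Midpoint: k1 = f(t_n, u_n); k2 = f(t_n + h/2, u_n + (h/2)·k1); u_{n+1} = u_n + h·k2.
t=0.000000, u=0.400000:
  k1 = f(0.000000, 0.400000) = 0.000000
  k2 = f(0.245000, 0.400000) = 0.045080
  u ← 0.400000 + 0.49·0.045080 = 0.422089
t=0.490000, u=0.422089:
  k1 = f(0.490000, 0.422089) = 0.095139
  k2 = f(0.735000, 0.445398) = 0.150589
  u ← 0.422089 + 0.49·0.150589 = 0.495878
t=0.980000, u=0.495878:
  k1 = f(0.980000, 0.495878) = 0.223542
  k2 = f(1.225000, 0.550646) = 0.310289
  u ← 0.495878 + 0.49·0.310289 = 0.647919
u(1.47) ≈ 0.6479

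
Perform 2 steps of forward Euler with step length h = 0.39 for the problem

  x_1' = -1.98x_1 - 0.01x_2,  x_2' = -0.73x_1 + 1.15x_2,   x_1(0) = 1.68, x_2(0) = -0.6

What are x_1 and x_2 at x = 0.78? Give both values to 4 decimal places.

0.0930, -2.0613

Euler on (x_1,x_2): x_1_{n+1} = x_1_n + h·x_1', x_2_{n+1} = x_2_n + h·x_2'.
0.000000: (1.680000, -0.600000); f=(-3.320400, -1.916400) → (0.385044, -1.347396)
0.390000: (0.385044, -1.347396); f=(-0.748913, -1.830588) → (0.092968, -2.061325)
(x_1(0.78), x_2(0.78)) ≈ (0.0930, -2.0613)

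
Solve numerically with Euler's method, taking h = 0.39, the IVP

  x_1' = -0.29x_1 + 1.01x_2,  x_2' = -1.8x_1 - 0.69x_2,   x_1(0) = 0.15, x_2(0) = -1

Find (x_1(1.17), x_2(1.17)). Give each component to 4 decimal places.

-0.6659, 0.0808

Euler on (x_1,x_2): x_1_{n+1} = x_1_n + h·x_1', x_2_{n+1} = x_2_n + h·x_2'.
0.000000: (0.150000, -1.000000); f=(-1.053500, 0.420000) → (-0.260865, -0.836200)
0.390000: (-0.260865, -0.836200); f=(-0.768911, 1.046535) → (-0.560740, -0.428051)
0.780000: (-0.560740, -0.428051); f=(-0.269717, 1.304688) → (-0.665930, 0.080777)
(x_1(1.17), x_2(1.17)) ≈ (-0.6659, 0.0808)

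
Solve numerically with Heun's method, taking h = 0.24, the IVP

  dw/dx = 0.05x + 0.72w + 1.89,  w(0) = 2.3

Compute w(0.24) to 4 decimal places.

3.2260

Heun: k1 = f(x_n, w_n); k2 = f(x_n + h, w_n + h·k1); w_{n+1} = w_n + (h/2)·(k1 + k2).
x=0.000000, w=2.300000:
  k1 = f(0.000000, 2.300000) = 3.546000
  k2 = f(0.240000, 3.151040) = 4.170749
  w ← 2.300000 + (0.24/2)·(3.546000 + 4.170749) = 3.226010
w(0.24) ≈ 3.2260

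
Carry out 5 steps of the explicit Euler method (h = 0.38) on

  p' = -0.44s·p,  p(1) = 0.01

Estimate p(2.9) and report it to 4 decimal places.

Euler: p_{n+1} = p_n + h·f(s_n, p_n).
s=1.000000, p=0.010000: f=-0.004400 → p ← 0.010000 + 0.38·(-0.004400) = 0.008328
s=1.380000, p=0.008328: f=-0.005057 → p ← 0.008328 + 0.38·(-0.005057) = 0.006406
s=1.760000, p=0.006406: f=-0.004961 → p ← 0.006406 + 0.38·(-0.004961) = 0.004521
s=2.140000, p=0.004521: f=-0.004257 → p ← 0.004521 + 0.38·(-0.004257) = 0.002903
s=2.520000, p=0.002903: f=-0.003219 → p ← 0.002903 + 0.38·(-0.003219) = 0.001680
p(2.9) ≈ 0.0017

0.0017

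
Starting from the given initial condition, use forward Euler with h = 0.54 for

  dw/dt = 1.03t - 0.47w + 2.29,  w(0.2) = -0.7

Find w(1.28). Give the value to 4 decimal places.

2.2642

Euler: w_{n+1} = w_n + h·f(t_n, w_n).
t=0.200000, w=-0.700000: f=2.825000 → w ← -0.700000 + 0.54·2.825000 = 0.825500
t=0.740000, w=0.825500: f=2.664215 → w ← 0.825500 + 0.54·2.664215 = 2.264176
w(1.28) ≈ 2.2642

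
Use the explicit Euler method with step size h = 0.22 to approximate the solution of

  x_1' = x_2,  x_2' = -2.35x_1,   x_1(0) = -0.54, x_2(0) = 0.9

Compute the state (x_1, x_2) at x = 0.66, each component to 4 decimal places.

Euler on (x_1,x_2): x_1_{n+1} = x_1_n + h·x_1', x_2_{n+1} = x_2_n + h·x_2'.
0.000000: (-0.540000, 0.900000); f=(0.900000, 1.269000) → (-0.342000, 1.179180)
0.220000: (-0.342000, 1.179180); f=(1.179180, 0.803700) → (-0.082580, 1.355994)
0.440000: (-0.082580, 1.355994); f=(1.355994, 0.194064) → (0.215738, 1.398688)
(x_1(0.66), x_2(0.66)) ≈ (0.2157, 1.3987)

0.2157, 1.3987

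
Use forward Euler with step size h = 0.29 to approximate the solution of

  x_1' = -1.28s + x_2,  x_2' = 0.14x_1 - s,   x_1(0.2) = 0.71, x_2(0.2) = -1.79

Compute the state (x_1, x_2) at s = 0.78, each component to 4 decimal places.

Euler on (x_1,x_2): x_1_{n+1} = x_1_n + h·x_1', x_2_{n+1} = x_2_n + h·x_2'.
0.200000: (0.710000, -1.790000); f=(-2.046000, -0.100600) → (0.116660, -1.819174)
0.490000: (0.116660, -1.819174); f=(-2.446374, -0.473668) → (-0.592788, -1.956538)
(x_1(0.78), x_2(0.78)) ≈ (-0.5928, -1.9565)

-0.5928, -1.9565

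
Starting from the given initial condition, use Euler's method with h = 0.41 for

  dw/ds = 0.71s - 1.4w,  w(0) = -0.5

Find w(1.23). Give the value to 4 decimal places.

Euler: w_{n+1} = w_n + h·f(s_n, w_n).
s=0.000000, w=-0.500000: f=0.700000 → w ← -0.500000 + 0.41·0.700000 = -0.213000
s=0.410000, w=-0.213000: f=0.589300 → w ← -0.213000 + 0.41·0.589300 = 0.028613
s=0.820000, w=0.028613: f=0.542142 → w ← 0.028613 + 0.41·0.542142 = 0.250891
w(1.23) ≈ 0.2509

0.2509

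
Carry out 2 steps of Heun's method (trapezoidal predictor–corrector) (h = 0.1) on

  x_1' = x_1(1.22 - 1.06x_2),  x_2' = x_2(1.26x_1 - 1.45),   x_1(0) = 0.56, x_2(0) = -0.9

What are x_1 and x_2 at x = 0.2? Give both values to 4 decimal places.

0.8521, -0.8020

Heun on (x_1,x_2): k1 = f(x_n, state_n); k2 = f(x_n + h, state_n + h·k1); state_{n+1} = state_n + (h/2)·(k1 + k2).
0.000000: (0.560000, -0.900000)
  k1 = (1.217440, 0.669960)
  predictor → (0.681744, -0.833004)
  k2 = (1.433697, 0.492307)
  → (0.692557, -0.841887)
0.100000: (0.692557, -0.841887)
  k1 = (1.462957, 0.486087)
  predictor → (0.838853, -0.793278)
  k2 = (1.728770, 0.311795)
  → (0.852143, -0.801993)
(x_1(0.2), x_2(0.2)) ≈ (0.8521, -0.8020)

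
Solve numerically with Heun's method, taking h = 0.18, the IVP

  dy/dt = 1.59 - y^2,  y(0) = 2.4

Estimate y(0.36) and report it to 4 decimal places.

1.6619

Heun: k1 = f(t_n, y_n); k2 = f(t_n + h, y_n + h·k1); y_{n+1} = y_n + (h/2)·(k1 + k2).
t=0.000000, y=2.400000:
  k1 = f(0.000000, 2.400000) = -4.170000
  k2 = f(0.180000, 1.649400) = -1.130520
  y ← 2.400000 + (0.18/2)·(-4.170000 + (-1.130520)) = 1.922953
t=0.180000, y=1.922953:
  k1 = f(0.180000, 1.922953) = -2.107749
  k2 = f(0.360000, 1.543558) = -0.792572
  y ← 1.922953 + (0.18/2)·(-2.107749 + (-0.792572)) = 1.661924
y(0.36) ≈ 1.6619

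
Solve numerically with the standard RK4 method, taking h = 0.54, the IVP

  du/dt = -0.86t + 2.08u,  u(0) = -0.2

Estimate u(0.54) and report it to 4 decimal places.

-0.7968

RK4: k1 = f(t_n, u_n); k2 = f(t_n + h/2, u_n + (h/2)·k1); k3 = f(t_n + h/2, u_n + (h/2)·k2); k4 = f(t_n + h, u_n + h·k3); u_{n+1} = u_n + (h/6)·(k1 + 2k2 + 2k3 + k4).
t=0.000000, u=-0.200000:
  k1 = f(0.000000, -0.200000) = -0.416000
  k2 = f(0.270000, -0.312320) = -0.881826
  k3 = f(0.270000, -0.438093) = -1.143433
  k4 = f(0.540000, -0.817454) = -2.164704
  u ← -0.200000 + (0.54/6)·(k1 + 2k2 + 2k3 + k4) = -0.796810
u(0.54) ≈ -0.7968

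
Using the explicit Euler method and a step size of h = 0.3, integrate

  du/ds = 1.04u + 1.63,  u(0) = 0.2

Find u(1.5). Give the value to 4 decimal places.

5.3031

Euler: u_{n+1} = u_n + h·f(s_n, u_n).
s=0.000000, u=0.200000: f=1.838000 → u ← 0.200000 + 0.3·1.838000 = 0.751400
s=0.300000, u=0.751400: f=2.411456 → u ← 0.751400 + 0.3·2.411456 = 1.474837
s=0.600000, u=1.474837: f=3.163830 → u ← 1.474837 + 0.3·3.163830 = 2.423986
s=0.900000, u=2.423986: f=4.150945 → u ← 2.423986 + 0.3·4.150945 = 3.669269
s=1.200000, u=3.669269: f=5.446040 → u ← 3.669269 + 0.3·5.446040 = 5.303082
u(1.5) ≈ 5.3031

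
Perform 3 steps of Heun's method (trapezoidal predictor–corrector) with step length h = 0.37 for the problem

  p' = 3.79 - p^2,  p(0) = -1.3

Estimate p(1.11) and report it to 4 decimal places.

Heun: k1 = f(t_n, p_n); k2 = f(t_n + h, p_n + h·k1); p_{n+1} = p_n + (h/2)·(k1 + k2).
t=0.000000, p=-1.300000:
  k1 = f(0.000000, -1.300000) = 2.100000
  k2 = f(0.370000, -0.523000) = 3.516471
  p ← -1.300000 + (0.37/2)·(2.100000 + 3.516471) = -0.260953
t=0.370000, p=-0.260953:
  k1 = f(0.370000, -0.260953) = 3.721904
  k2 = f(0.740000, 1.116151) = 2.544206
  p ← -0.260953 + (0.37/2)·(3.721904 + 2.544206) = 0.898277
t=0.740000, p=0.898277:
  k1 = f(0.740000, 0.898277) = 2.983098
  k2 = f(1.110000, 2.002024) = -0.218098
  p ← 0.898277 + (0.37/2)·(2.983098 + (-0.218098)) = 1.409802
p(1.11) ≈ 1.4098

1.4098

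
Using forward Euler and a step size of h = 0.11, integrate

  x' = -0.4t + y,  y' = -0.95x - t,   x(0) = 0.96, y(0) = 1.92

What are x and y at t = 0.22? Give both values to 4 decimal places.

Euler on (x,y): x_{n+1} = x_n + h·x', y_{n+1} = y_n + h·y'.
0.000000: (0.960000, 1.920000); f=(1.920000, -0.912000) → (1.171200, 1.819680)
0.110000: (1.171200, 1.819680); f=(1.775680, -1.222640) → (1.366525, 1.685190)
(x(0.22), y(0.22)) ≈ (1.3665, 1.6852)

1.3665, 1.6852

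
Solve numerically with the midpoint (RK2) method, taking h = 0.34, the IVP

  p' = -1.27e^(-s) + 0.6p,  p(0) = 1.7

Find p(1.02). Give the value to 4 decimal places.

Midpoint: k1 = f(s_n, p_n); k2 = f(s_n + h/2, p_n + (h/2)·k1); p_{n+1} = p_n + h·k2.
s=0.000000, p=1.700000:
  k1 = f(0.000000, 1.700000) = -0.250000
  k2 = f(0.170000, 1.657500) = -0.076954
  p ← 1.700000 + 0.34·(-0.076954) = 1.673836
s=0.340000, p=1.673836:
  k1 = f(0.340000, 1.673836) = 0.100353
  k2 = f(0.510000, 1.690896) = 0.251908
  p ← 1.673836 + 0.34·0.251908 = 1.759484
s=0.680000, p=1.759484:
  k1 = f(0.680000, 1.759484) = 0.412287
  k2 = f(0.850000, 1.829573) = 0.554927
  p ← 1.759484 + 0.34·0.554927 = 1.948159
p(1.02) ≈ 1.9482

1.9482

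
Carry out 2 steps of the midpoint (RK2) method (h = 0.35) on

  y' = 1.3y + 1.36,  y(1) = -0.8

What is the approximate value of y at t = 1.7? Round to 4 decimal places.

-0.4483

Midpoint: k1 = f(t_n, y_n); k2 = f(t_n + h/2, y_n + (h/2)·k1); y_{n+1} = y_n + h·k2.
t=1.000000, y=-0.800000:
  k1 = f(1.000000, -0.800000) = 0.320000
  k2 = f(1.175000, -0.744000) = 0.392800
  y ← -0.800000 + 0.35·0.392800 = -0.662520
t=1.350000, y=-0.662520:
  k1 = f(1.350000, -0.662520) = 0.498724
  k2 = f(1.525000, -0.575243) = 0.612184
  y ← -0.662520 + 0.35·0.612184 = -0.448256
y(1.7) ≈ -0.4483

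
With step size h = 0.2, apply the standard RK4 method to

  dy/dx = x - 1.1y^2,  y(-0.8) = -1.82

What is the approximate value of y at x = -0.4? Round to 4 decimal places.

RK4: k1 = f(x_n, y_n); k2 = f(x_n + h/2, y_n + (h/2)·k1); k3 = f(x_n + h/2, y_n + (h/2)·k2); k4 = f(x_n + h, y_n + h·k3); y_{n+1} = y_n + (h/6)·(k1 + 2k2 + 2k3 + k4).
x=-0.800000, y=-1.820000:
  k1 = f(-0.800000, -1.820000) = -4.443640
  k2 = f(-0.700000, -2.264364) = -6.340079
  k3 = f(-0.700000, -2.454008) = -7.324370
  k4 = f(-0.600000, -3.284874) = -12.469437
  y ← -1.820000 + (0.2/6)·(k1 + 2k2 + 2k3 + k4) = -3.294732
x=-0.600000, y=-3.294732:
  k1 = f(-0.600000, -3.294732) = -12.540788
  k2 = f(-0.500000, -4.548811) = -23.260853
  k3 = f(-0.500000, -5.620818) = -35.252952
  k4 = f(-0.400000, -10.345323) = -118.128276
  y ← -3.294732 + (0.2/6)·(k1 + 2k2 + 2k3 + k4) = -11.551288
y(-0.4) ≈ -11.5513

-11.5513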